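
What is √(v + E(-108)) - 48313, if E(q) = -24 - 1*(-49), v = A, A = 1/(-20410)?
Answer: -48313 + √10414182090/20410 ≈ -48308.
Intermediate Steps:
A = -1/20410 ≈ -4.8996e-5
v = -1/20410 ≈ -4.8996e-5
E(q) = 25 (E(q) = -24 + 49 = 25)
√(v + E(-108)) - 48313 = √(-1/20410 + 25) - 48313 = √(510249/20410) - 48313 = √10414182090/20410 - 48313 = -48313 + √10414182090/20410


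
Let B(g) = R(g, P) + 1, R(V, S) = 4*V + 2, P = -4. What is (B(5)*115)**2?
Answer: 6996025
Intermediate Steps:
R(V, S) = 2 + 4*V
B(g) = 3 + 4*g (B(g) = (2 + 4*g) + 1 = 3 + 4*g)
(B(5)*115)**2 = ((3 + 4*5)*115)**2 = ((3 + 20)*115)**2 = (23*115)**2 = 2645**2 = 6996025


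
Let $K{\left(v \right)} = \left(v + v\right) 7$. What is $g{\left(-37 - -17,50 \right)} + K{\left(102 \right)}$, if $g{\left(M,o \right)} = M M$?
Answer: $1828$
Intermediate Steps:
$K{\left(v \right)} = 14 v$ ($K{\left(v \right)} = 2 v 7 = 14 v$)
$g{\left(M,o \right)} = M^{2}$
$g{\left(-37 - -17,50 \right)} + K{\left(102 \right)} = \left(-37 - -17\right)^{2} + 14 \cdot 102 = \left(-37 + 17\right)^{2} + 1428 = \left(-20\right)^{2} + 1428 = 400 + 1428 = 1828$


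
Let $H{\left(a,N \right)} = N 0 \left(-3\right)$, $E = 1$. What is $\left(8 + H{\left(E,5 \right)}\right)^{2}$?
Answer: $64$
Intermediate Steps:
$H{\left(a,N \right)} = 0$ ($H{\left(a,N \right)} = 0 \left(-3\right) = 0$)
$\left(8 + H{\left(E,5 \right)}\right)^{2} = \left(8 + 0\right)^{2} = 8^{2} = 64$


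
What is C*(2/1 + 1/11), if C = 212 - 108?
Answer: 2392/11 ≈ 217.45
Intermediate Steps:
C = 104
C*(2/1 + 1/11) = 104*(2/1 + 1/11) = 104*(2*1 + 1*(1/11)) = 104*(2 + 1/11) = 104*(23/11) = 2392/11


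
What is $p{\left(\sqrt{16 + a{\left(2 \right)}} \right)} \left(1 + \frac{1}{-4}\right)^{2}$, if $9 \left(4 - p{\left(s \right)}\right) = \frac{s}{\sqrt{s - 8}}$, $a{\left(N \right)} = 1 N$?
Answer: $\frac{9}{4} + \frac{3 i \sqrt{2}}{16 \sqrt{8 - 3 \sqrt{2}}} \approx 2.25 + 0.1368 i$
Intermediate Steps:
$a{\left(N \right)} = N$
$p{\left(s \right)} = 4 - \frac{s}{9 \sqrt{-8 + s}}$ ($p{\left(s \right)} = 4 - \frac{s \frac{1}{\sqrt{s - 8}}}{9} = 4 - \frac{s \frac{1}{\sqrt{-8 + s}}}{9} = 4 - \frac{s}{9 \sqrt{-8 + s}}$)
$p{\left(\sqrt{16 + a{\left(2 \right)}} \right)} \left(1 + \frac{1}{-4}\right)^{2} = \left(4 - \frac{\sqrt{16 + 2}}{9 \sqrt{-8 + \sqrt{16 + 2}}}\right) \left(1 + \frac{1}{-4}\right)^{2} = \left(4 - \frac{\sqrt{18}}{9 \sqrt{-8 + \sqrt{18}}}\right) \left(1 - \frac{1}{4}\right)^{2} = \left(4 - \frac{3 \sqrt{2}}{9 \sqrt{-8 + 3 \sqrt{2}}}\right) \left(\frac{3}{4}\right)^{2} = \left(4 - \frac{\sqrt{2}}{3 \sqrt{-8 + 3 \sqrt{2}}}\right) \frac{9}{16} = \frac{9}{4} - \frac{3 \sqrt{2}}{16 \sqrt{-8 + 3 \sqrt{2}}}$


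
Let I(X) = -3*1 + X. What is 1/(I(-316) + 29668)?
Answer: 1/29349 ≈ 3.4073e-5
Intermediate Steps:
I(X) = -3 + X
1/(I(-316) + 29668) = 1/((-3 - 316) + 29668) = 1/(-319 + 29668) = 1/29349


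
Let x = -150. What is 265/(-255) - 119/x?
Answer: -209/850 ≈ -0.24588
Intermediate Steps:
265/(-255) - 119/x = 265/(-255) - 119/(-150) = 265*(-1/255) - 119*(-1/150) = -53/51 + 119/150 = -209/850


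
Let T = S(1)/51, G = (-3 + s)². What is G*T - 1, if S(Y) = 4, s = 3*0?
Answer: -5/17 ≈ -0.29412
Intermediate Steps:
s = 0
G = 9 (G = (-3 + 0)² = (-3)² = 9)
T = 4/51 ≈ 0.078431
G*T - 1 = 9*(4/51) - 1 = 12/17 - 1 = -5/17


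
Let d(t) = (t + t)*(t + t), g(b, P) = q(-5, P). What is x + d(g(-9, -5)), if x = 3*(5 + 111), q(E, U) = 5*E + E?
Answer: 3948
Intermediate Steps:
q(E, U) = 6*E
g(b, P) = -30 (g(b, P) = 6*(-5) = -30)
d(t) = 4*t**2 (d(t) = (2*t)*(2*t) = 4*t**2)
x = 348 (x = 3*116 = 348)
x + d(g(-9, -5)) = 348 + 4*(-30)**2 = 348 + 4*900 = 348 + 3600 = 3948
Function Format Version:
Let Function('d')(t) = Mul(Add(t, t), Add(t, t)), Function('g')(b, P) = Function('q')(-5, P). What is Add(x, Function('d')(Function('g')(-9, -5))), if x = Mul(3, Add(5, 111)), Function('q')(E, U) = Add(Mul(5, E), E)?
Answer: 3948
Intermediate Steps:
Function('q')(E, U) = Mul(6, E)
Function('g')(b, P) = -30 (Function('g')(b, P) = Mul(6, -5) = -30)
Function('d')(t) = Mul(4, Pow(t, 2)) (Function('d')(t) = Mul(Mul(2, t), Mul(2, t)) = Mul(4, Pow(t, 2)))
x = 348 (x = Mul(3, 116) = 348)
Add(x, Function('d')(Function('g')(-9, -5))) = Add(348, Mul(4, Pow(-30, 2))) = Add(348, Mul(4, 900)) = Add(348, 3600) = 3948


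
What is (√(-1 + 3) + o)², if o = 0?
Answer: 2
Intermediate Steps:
(√(-1 + 3) + o)² = (√(-1 + 3) + 0)² = (√2 + 0)² = (√2)² = 2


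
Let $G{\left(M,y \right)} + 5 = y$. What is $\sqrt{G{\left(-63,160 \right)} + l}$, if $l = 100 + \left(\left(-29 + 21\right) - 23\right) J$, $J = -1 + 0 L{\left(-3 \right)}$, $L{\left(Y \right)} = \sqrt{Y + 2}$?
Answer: $\sqrt{286} \approx 16.912$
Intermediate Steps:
$G{\left(M,y \right)} = -5 + y$
$L{\left(Y \right)} = \sqrt{2 + Y}$
$J = -1$ ($J = -1 + 0 \sqrt{2 - 3} = -1 + 0 \sqrt{-1} = -1 + 0 i = -1 + 0 = -1$)
$l = 131$ ($l = 100 + \left(\left(-29 + 21\right) - 23\right) \left(-1\right) = 100 + \left(-8 - 23\right) \left(-1\right) = 100 - -31 = 100 + 31 = 131$)
$\sqrt{G{\left(-63,160 \right)} + l} = \sqrt{\left(-5 + 160\right) + 131} = \sqrt{155 + 131} = \sqrt{286}$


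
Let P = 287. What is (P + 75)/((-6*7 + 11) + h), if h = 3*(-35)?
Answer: -181/68 ≈ -2.6618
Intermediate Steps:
h = -105
(P + 75)/((-6*7 + 11) + h) = (287 + 75)/((-6*7 + 11) - 105) = 362/((-42 + 11) - 105) = 362/(-31 - 105) = 362/(-136) = 362*(-1/136) = -181/68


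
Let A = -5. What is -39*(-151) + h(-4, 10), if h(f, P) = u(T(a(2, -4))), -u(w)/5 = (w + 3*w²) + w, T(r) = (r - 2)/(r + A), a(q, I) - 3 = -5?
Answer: 288041/49 ≈ 5878.4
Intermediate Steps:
a(q, I) = -2 (a(q, I) = 3 - 5 = -2)
T(r) = (-2 + r)/(-5 + r) (T(r) = (r - 2)/(r - 5) = (-2 + r)/(-5 + r))
u(w) = -15*w² - 10*w (u(w) = -5*((w + 3*w²) + w) = -5*(2*w + 3*w²) = -15*w² - 10*w)
h(f, P) = -520/49 (h(f, P) = -5*(-2 - 2)/(-5 - 2)*(2 + 3*((-2 - 2)/(-5 - 2))) = -5*-4/(-7)*(2 + 3*(-4/(-7))) = -5*(-⅐*(-4))*(2 + 3*(-⅐*(-4))) = -5*4/7*(2 + 3*(4/7)) = -5*4/7*(2 + 12/7) = -5*4/7*26/7 = -520/49)
-39*(-151) + h(-4, 10) = -39*(-151) - 520/49 = 5889 - 520/49 = 288041/49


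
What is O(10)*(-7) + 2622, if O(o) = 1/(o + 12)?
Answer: 57677/22 ≈ 2621.7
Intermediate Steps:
O(o) = 1/(12 + o)
O(10)*(-7) + 2622 = -7/(12 + 10) + 2622 = -7/22 + 2622 = 57677/22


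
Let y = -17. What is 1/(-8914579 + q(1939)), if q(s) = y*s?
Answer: -1/8947542 ≈ -1.1176e-7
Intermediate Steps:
q(s) = -17*s
1/(-8914579 + q(1939)) = 1/(-8914579 - 17*1939) = 1/(-8914579 - 32963) = 1/(-8947542) = -1/8947542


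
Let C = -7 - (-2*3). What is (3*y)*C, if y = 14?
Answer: -42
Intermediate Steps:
C = -1 (C = -7 - (-6) = -7 - 1*(-6) = -7 + 6 = -1)
(3*y)*C = (3*14)*(-1) = 42*(-1) = -42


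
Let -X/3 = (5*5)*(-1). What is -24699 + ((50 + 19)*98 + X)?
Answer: -17862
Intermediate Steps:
X = 75 (X = -3*5*5*(-1) = -75*(-1) = -3*(-25) = 75)
-24699 + ((50 + 19)*98 + X) = -24699 + ((50 + 19)*98 + 75) = -24699 + (69*98 + 75) = -24699 + (6762 + 75) = -24699 + 6837 = -17862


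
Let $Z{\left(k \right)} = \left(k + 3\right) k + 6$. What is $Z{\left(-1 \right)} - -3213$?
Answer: $3217$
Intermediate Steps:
$Z{\left(k \right)} = 6 + k \left(3 + k\right)$ ($Z{\left(k \right)} = \left(3 + k\right) k + 6 = k \left(3 + k\right) + 6 = 6 + k \left(3 + k\right)$)
$Z{\left(-1 \right)} - -3213 = \left(6 + \left(-1\right)^{2} + 3 \left(-1\right)\right) - -3213 = \left(6 + 1 - 3\right) + 3213 = 4 + 3213 = 3217$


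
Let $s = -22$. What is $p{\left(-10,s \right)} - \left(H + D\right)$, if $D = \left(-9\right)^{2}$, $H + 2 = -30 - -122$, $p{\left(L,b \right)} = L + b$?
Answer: $-203$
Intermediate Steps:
$H = 90$ ($H = -2 - -92 = -2 + \left(-30 + 122\right) = -2 + 92 = 90$)
$D = 81$
$p{\left(-10,s \right)} - \left(H + D\right) = \left(-10 - 22\right) - \left(90 + 81\right) = -32 - 171 = -203$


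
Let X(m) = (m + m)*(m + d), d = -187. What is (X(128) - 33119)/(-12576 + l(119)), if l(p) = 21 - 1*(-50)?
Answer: 48223/12505 ≈ 3.8563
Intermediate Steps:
X(m) = 2*m*(-187 + m) (X(m) = (m + m)*(m - 187) = (2*m)*(-187 + m) = 2*m*(-187 + m))
l(p) = 71 (l(p) = 21 + 50 = 71)
(X(128) - 33119)/(-12576 + l(119)) = (2*128*(-187 + 128) - 33119)/(-12576 + 71) = (2*128*(-59) - 33119)/(-12505) = (-15104 - 33119)*(-1/12505) = -48223*(-1/12505) = 48223/12505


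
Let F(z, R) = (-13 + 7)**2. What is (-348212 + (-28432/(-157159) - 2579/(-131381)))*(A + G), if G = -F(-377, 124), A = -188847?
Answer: 1358026283139460710885/20647706579 ≈ 6.5771e+10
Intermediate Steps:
F(z, R) = 36 (F(z, R) = (-6)**2 = 36)
G = -36 (G = -1*36 = -36)
(-348212 + (-28432/(-157159) - 2579/(-131381)))*(A + G) = (-348212 + (-28432/(-157159) - 2579/(-131381)))*(-188847 - 36) = (-348212 + (-28432*(-1/157159) - 2579*(-1/131381)))*(-188883) = (-348212 + (28432/157159 + 2579/131381))*(-188883) = (-348212 + 4140737653/20647706579)*(-188883) = -7189775062549095/20647706579*(-188883) = 1358026283139460710885/20647706579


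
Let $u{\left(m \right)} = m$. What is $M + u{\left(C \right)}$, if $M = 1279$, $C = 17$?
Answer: $1296$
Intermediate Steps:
$M + u{\left(C \right)} = 1279 + 17 = 1296$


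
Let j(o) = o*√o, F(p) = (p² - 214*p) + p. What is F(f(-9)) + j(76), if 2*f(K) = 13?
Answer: -5369/4 + 152*√19 ≈ -679.70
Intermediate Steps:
f(K) = 13/2 (f(K) = (½)*13 = 13/2)
F(p) = p² - 213*p
j(o) = o^(3/2)
F(f(-9)) + j(76) = 13*(-213 + 13/2)/2 + 76^(3/2) = (13/2)*(-413/2) + 152*√19 = -5369/4 + 152*√19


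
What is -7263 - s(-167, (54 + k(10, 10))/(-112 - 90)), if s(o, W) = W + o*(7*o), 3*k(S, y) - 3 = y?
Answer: -122706341/606 ≈ -2.0249e+5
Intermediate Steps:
k(S, y) = 1 + y/3
s(o, W) = W + 7*o**2
-7263 - s(-167, (54 + k(10, 10))/(-112 - 90)) = -7263 - ((54 + (1 + (1/3)*10))/(-112 - 90) + 7*(-167)**2) = -7263 - ((54 + (1 + 10/3))/(-202) + 7*27889) = -7263 - ((54 + 13/3)*(-1/202) + 195223) = -7263 - ((175/3)*(-1/202) + 195223) = -7263 - (-175/606 + 195223) = -7263 - 1*118304963/606 = -7263 - 118304963/606 = -122706341/606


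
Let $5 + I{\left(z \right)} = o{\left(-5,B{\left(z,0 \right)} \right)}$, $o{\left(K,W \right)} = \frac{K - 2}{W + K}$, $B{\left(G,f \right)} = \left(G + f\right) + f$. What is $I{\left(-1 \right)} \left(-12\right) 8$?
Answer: $368$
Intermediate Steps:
$B{\left(G,f \right)} = G + 2 f$
$o{\left(K,W \right)} = \frac{-2 + K}{K + W}$
$I{\left(z \right)} = -5 - \frac{7}{-5 + z}$ ($I{\left(z \right)} = -5 + \frac{-2 - 5}{-5 + \left(z + 2 \cdot 0\right)} = -5 + \frac{1}{-5 + \left(z + 0\right)} \left(-7\right) = -5 + \frac{1}{-5 + z} \left(-7\right) = -5 - \frac{7}{-5 + z}$)
$I{\left(-1 \right)} \left(-12\right) 8 = \frac{18 - -5}{-5 - 1} \left(-12\right) 8 = \frac{18 + 5}{-6} \left(-12\right) 8 = \left(- \frac{1}{6}\right) 23 \left(-12\right) 8 = \left(- \frac{23}{6}\right) \left(-12\right) 8 = 46 \cdot 8 = 368$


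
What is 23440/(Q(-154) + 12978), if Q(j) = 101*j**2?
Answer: 11720/1204147 ≈ 0.0097330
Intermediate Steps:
23440/(Q(-154) + 12978) = 23440/(101*(-154)**2 + 12978) = 23440/(101*23716 + 12978) = 23440/(2395316 + 12978) = 23440/2408294 = 23440*(1/2408294) = 11720/1204147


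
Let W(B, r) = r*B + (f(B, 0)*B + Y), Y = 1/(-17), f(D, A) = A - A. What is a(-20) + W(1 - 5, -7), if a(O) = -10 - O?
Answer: 645/17 ≈ 37.941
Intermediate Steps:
f(D, A) = 0
Y = -1/17 ≈ -0.058824
W(B, r) = -1/17 + B*r (W(B, r) = r*B + (0*B - 1/17) = B*r + (0 - 1/17) = B*r - 1/17 = -1/17 + B*r)
a(-20) + W(1 - 5, -7) = (-10 - 1*(-20)) + (-1/17 + (1 - 5)*(-7)) = (-10 + 20) + (-1/17 - 4*(-7)) = 10 + (-1/17 + 28) = 10 + 475/17 = 645/17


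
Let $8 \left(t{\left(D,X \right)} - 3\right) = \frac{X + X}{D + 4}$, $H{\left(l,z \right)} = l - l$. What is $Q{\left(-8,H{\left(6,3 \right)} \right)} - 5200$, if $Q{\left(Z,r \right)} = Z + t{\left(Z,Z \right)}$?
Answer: $- \frac{10409}{2} \approx -5204.5$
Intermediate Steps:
$H{\left(l,z \right)} = 0$
$t{\left(D,X \right)} = 3 + \frac{X}{4 \left(4 + D\right)}$ ($t{\left(D,X \right)} = 3 + \frac{\left(X + X\right) \frac{1}{D + 4}}{8} = 3 + \frac{2 X \frac{1}{4 + D}}{8} = 3 + \frac{X}{4 \left(4 + D\right)}$)
$Q{\left(Z,r \right)} = Z + \frac{48 + 13 Z}{4 \left(4 + Z\right)}$ ($Q{\left(Z,r \right)} = Z + \frac{48 + Z + 12 Z}{4 \left(4 + Z\right)} = Z + \frac{48 + 13 Z}{4 \left(4 + Z\right)}$)
$Q{\left(-8,H{\left(6,3 \right)} \right)} - 5200 = \frac{12 + \left(-8\right)^{2} + \frac{29}{4} \left(-8\right)}{4 - 8} - 5200 = \frac{12 + 64 - 58}{-4} - 5200 = \left(- \frac{1}{4}\right) 18 - 5200 = - \frac{9}{2} - 5200 = - \frac{10409}{2}$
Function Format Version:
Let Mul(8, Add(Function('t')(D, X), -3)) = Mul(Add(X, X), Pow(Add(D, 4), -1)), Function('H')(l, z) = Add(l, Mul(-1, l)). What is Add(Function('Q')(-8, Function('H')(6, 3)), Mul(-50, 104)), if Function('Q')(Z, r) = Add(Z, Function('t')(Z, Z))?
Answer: Rational(-10409, 2) ≈ -5204.5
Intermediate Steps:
Function('H')(l, z) = 0
Function('t')(D, X) = Add(3, Mul(Rational(1, 4), X, Pow(Add(4, D), -1))) (Function('t')(D, X) = Add(3, Mul(Rational(1, 8), Mul(Add(X, X), Pow(Add(D, 4), -1)))) = Add(3, Mul(Rational(1, 8), Mul(Mul(2, X), Pow(Add(4, D), -1)))) = Add(3, Mul(Rational(1, 8), Mul(2, X, Pow(Add(4, D), -1)))) = Add(3, Mul(Rational(1, 4), X, Pow(Add(4, D), -1))))
Function('Q')(Z, r) = Add(Z, Mul(Rational(1, 4), Pow(Add(4, Z), -1), Add(48, Mul(13, Z)))) (Function('Q')(Z, r) = Add(Z, Mul(Rational(1, 4), Pow(Add(4, Z), -1), Add(48, Z, Mul(12, Z)))) = Add(Z, Mul(Rational(1, 4), Pow(Add(4, Z), -1), Add(48, Mul(13, Z)))))
Add(Function('Q')(-8, Function('H')(6, 3)), Mul(-50, 104)) = Add(Mul(Pow(Add(4, -8), -1), Add(12, Pow(-8, 2), Mul(Rational(29, 4), -8))), Mul(-50, 104)) = Add(Mul(Pow(-4, -1), Add(12, 64, -58)), -5200) = Add(Mul(Rational(-1, 4), 18), -5200) = Add(Rational(-9, 2), -5200) = Rational(-10409, 2)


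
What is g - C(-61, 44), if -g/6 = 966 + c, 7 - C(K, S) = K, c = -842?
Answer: -812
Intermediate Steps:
C(K, S) = 7 - K
g = -744 (g = -6*(966 - 842) = -6*124 = -744)
g - C(-61, 44) = -744 - (7 - 1*(-61)) = -744 - (7 + 61) = -744 - 1*68 = -744 - 68 = -812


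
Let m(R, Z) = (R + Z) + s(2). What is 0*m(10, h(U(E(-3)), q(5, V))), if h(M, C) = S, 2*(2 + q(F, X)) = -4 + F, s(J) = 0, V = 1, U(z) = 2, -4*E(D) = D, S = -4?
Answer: 0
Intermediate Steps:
E(D) = -D/4
q(F, X) = -4 + F/2 (q(F, X) = -2 + (-4 + F)/2 = -2 + (-2 + F/2) = -4 + F/2)
h(M, C) = -4
m(R, Z) = R + Z (m(R, Z) = (R + Z) + 0 = R + Z)
0*m(10, h(U(E(-3)), q(5, V))) = 0*(10 - 4) = 0*6 = 0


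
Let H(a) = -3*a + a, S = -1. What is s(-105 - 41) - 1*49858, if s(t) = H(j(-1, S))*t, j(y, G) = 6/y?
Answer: -51610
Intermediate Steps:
H(a) = -2*a
s(t) = 12*t (s(t) = (-12/(-1))*t = (-12*(-1))*t = (-2*(-6))*t = 12*t)
s(-105 - 41) - 1*49858 = 12*(-105 - 41) - 1*49858 = 12*(-146) - 49858 = -1752 - 49858 = -51610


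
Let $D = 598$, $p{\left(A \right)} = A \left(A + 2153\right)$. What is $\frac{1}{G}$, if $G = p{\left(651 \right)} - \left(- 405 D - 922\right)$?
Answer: $\frac{1}{2068516} \approx 4.8344 \cdot 10^{-7}$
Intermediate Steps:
$p{\left(A \right)} = A \left(2153 + A\right)$
$G = 2068516$ ($G = 651 \left(2153 + 651\right) - \left(\left(-405\right) 598 - 922\right) = 651 \cdot 2804 - \left(-242190 - 922\right) = 1825404 - -243112 = 1825404 + 243112 = 2068516$)
$\frac{1}{G} = \frac{1}{2068516}$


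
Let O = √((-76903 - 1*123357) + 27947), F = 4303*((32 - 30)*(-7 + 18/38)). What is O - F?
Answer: 1067144/19 + I*√172313 ≈ 56166.0 + 415.11*I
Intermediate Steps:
F = -1067144/19 (F = 4303*(2*(-7 + 18*(1/38))) = 4303*(2*(-7 + 9/19)) = 4303*(2*(-124/19)) = 4303*(-248/19) = -1067144/19 ≈ -56166.)
O = I*√172313 (O = √((-76903 - 123357) + 27947) = √(-200260 + 27947) = √(-172313) = I*√172313 ≈ 415.11*I)
O - F = I*√172313 - 1*(-1067144/19) = I*√172313 + 1067144/19 = 1067144/19 + I*√172313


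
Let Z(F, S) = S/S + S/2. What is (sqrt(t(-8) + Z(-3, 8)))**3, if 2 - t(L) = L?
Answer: 15*sqrt(15) ≈ 58.095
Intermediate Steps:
t(L) = 2 - L
Z(F, S) = 1 + S/2 (Z(F, S) = 1 + S*(1/2) = 1 + S/2)
(sqrt(t(-8) + Z(-3, 8)))**3 = (sqrt((2 - 1*(-8)) + (1 + (1/2)*8)))**3 = (sqrt((2 + 8) + (1 + 4)))**3 = (sqrt(10 + 5))**3 = (sqrt(15))**3 = 15*sqrt(15)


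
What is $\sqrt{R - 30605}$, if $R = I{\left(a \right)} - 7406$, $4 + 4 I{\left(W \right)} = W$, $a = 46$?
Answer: $\frac{i \sqrt{152002}}{2} \approx 194.94 i$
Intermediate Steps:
$I{\left(W \right)} = -1 + \frac{W}{4}$
$R = - \frac{14791}{2}$ ($R = \left(-1 + \frac{1}{4} \cdot 46\right) - 7406 = \left(-1 + \frac{23}{2}\right) - 7406 = \frac{21}{2} - 7406 = - \frac{14791}{2} \approx -7395.5$)
$\sqrt{R - 30605} = \sqrt{- \frac{14791}{2} - 30605} = \sqrt{- \frac{76001}{2}} = \frac{i \sqrt{152002}}{2}$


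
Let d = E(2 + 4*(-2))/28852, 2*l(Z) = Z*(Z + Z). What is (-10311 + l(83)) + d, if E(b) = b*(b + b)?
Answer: -24682868/7213 ≈ -3422.0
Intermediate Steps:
E(b) = 2*b² (E(b) = b*(2*b) = 2*b²)
l(Z) = Z² (l(Z) = (Z*(Z + Z))/2 = (Z*(2*Z))/2 = (2*Z²)/2 = Z²)
d = 18/7213 (d = (2*(2 + 4*(-2))²)/28852 = (2*(2 - 8)²)*(1/28852) = (2*(-6)²)*(1/28852) = (2*36)*(1/28852) = 72*(1/28852) = 18/7213 ≈ 0.0024955)
(-10311 + l(83)) + d = (-10311 + 83²) + 18/7213 = (-10311 + 6889) + 18/7213 = -3422 + 18/7213 = -24682868/7213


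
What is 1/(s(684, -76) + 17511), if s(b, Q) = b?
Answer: 1/18195 ≈ 5.4960e-5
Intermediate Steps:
1/(s(684, -76) + 17511) = 1/(684 + 17511) = 1/18195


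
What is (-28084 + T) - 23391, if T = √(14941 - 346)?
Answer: -51475 + √14595 ≈ -51354.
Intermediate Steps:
T = √14595 ≈ 120.81
(-28084 + T) - 23391 = (-28084 + √14595) - 23391 = -51475 + √14595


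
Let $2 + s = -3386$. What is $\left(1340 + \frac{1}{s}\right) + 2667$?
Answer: $\frac{13575715}{3388} \approx 4007.0$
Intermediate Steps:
$s = -3388$ ($s = -2 - 3386 = -3388$)
$\left(1340 + \frac{1}{s}\right) + 2667 = \left(1340 + \frac{1}{-3388}\right) + 2667 = \left(1340 - \frac{1}{3388}\right) + 2667 = \frac{4539919}{3388} + 2667 = \frac{13575715}{3388}$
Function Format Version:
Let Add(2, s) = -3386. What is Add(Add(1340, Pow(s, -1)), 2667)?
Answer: Rational(13575715, 3388) ≈ 4007.0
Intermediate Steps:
s = -3388 (s = Add(-2, -3386) = -3388)
Add(Add(1340, Pow(s, -1)), 2667) = Add(Add(1340, Pow(-3388, -1)), 2667) = Add(Add(1340, Rational(-1, 3388)), 2667) = Add(Rational(4539919, 3388), 2667) = Rational(13575715, 3388)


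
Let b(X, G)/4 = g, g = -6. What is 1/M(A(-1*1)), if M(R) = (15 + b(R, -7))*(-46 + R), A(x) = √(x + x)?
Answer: 23/9531 + I*√2/19062 ≈ 0.0024132 + 7.419e-5*I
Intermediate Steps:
b(X, G) = -24 (b(X, G) = 4*(-6) = -24)
A(x) = √2*√x (A(x) = √(2*x) = √2*√x)
M(R) = 414 - 9*R (M(R) = (15 - 24)*(-46 + R) = -9*(-46 + R) = 414 - 9*R)
1/M(A(-1*1)) = 1/(414 - 9*√2*√(-1*1)) = 1/(414 - 9*√2*√(-1)) = 1/(414 - 9*√2*I) = 1/(414 - 9*I*√2)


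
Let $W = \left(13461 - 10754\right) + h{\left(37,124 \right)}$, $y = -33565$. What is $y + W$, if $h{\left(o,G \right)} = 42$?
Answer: $-30816$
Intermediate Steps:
$W = 2749$ ($W = \left(13461 - 10754\right) + 42 = 2707 + 42 = 2749$)
$y + W = -33565 + 2749 = -30816$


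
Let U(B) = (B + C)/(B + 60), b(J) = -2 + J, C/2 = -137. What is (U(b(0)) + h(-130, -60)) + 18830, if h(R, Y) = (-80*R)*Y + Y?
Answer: -17551808/29 ≈ -6.0524e+5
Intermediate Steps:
C = -274 (C = 2*(-137) = -274)
h(R, Y) = Y - 80*R*Y (h(R, Y) = -80*R*Y + Y = Y - 80*R*Y)
U(B) = (-274 + B)/(60 + B) (U(B) = (B - 274)/(B + 60) = (-274 + B)/(60 + B))
(U(b(0)) + h(-130, -60)) + 18830 = ((-274 + (-2 + 0))/(60 + (-2 + 0)) - 60*(1 - 80*(-130))) + 18830 = ((-274 - 2)/(60 - 2) - 60*(1 + 10400)) + 18830 = (-276/58 - 60*10401) + 18830 = ((1/58)*(-276) - 624060) + 18830 = (-138/29 - 624060) + 18830 = -18097878/29 + 18830 = -17551808/29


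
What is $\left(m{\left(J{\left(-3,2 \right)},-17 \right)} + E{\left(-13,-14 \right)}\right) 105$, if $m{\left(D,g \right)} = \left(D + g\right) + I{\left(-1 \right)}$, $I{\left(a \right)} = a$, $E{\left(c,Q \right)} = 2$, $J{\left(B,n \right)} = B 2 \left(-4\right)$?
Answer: $840$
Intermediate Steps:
$J{\left(B,n \right)} = - 8 B$ ($J{\left(B,n \right)} = 2 B \left(-4\right) = - 8 B$)
$m{\left(D,g \right)} = -1 + D + g$ ($m{\left(D,g \right)} = \left(D + g\right) - 1 = -1 + D + g$)
$\left(m{\left(J{\left(-3,2 \right)},-17 \right)} + E{\left(-13,-14 \right)}\right) 105 = \left(\left(-1 - -24 - 17\right) + 2\right) 105 = \left(\left(-1 + 24 - 17\right) + 2\right) 105 = \left(6 + 2\right) 105 = 8 \cdot 105 = 840$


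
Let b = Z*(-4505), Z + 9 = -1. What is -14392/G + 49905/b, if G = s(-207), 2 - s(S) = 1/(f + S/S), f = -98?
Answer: -2515245989/351390 ≈ -7158.0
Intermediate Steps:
Z = -10 (Z = -9 - 1 = -10)
s(S) = 195/97 (s(S) = 2 - 1/(-98 + S/S) = 2 - 1/(-98 + 1) = 2 - 1/(-97) = 2 - 1*(-1/97) = 2 + 1/97 = 195/97)
b = 45050 (b = -10*(-4505) = 45050)
G = 195/97 ≈ 2.0103
-14392/G + 49905/b = -14392/195/97 + 49905/45050 = -14392*97/195 + 49905*(1/45050) = -1396024/195 + 9981/9010 = -2515245989/351390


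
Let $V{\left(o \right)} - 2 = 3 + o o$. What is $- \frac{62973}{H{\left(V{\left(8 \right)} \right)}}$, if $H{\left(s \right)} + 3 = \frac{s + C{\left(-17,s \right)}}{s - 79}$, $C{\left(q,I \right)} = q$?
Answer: $\frac{314865}{41} \approx 7679.6$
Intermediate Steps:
$V{\left(o \right)} = 5 + o^{2}$ ($V{\left(o \right)} = 2 + \left(3 + o o\right) = 2 + \left(3 + o^{2}\right) = 5 + o^{2}$)
$H{\left(s \right)} = -3 + \frac{-17 + s}{-79 + s}$ ($H{\left(s \right)} = -3 + \frac{s - 17}{s - 79} = -3 + \frac{-17 + s}{s - 79} = -3 + \frac{-17 + s}{-79 + s}$)
$- \frac{62973}{H{\left(V{\left(8 \right)} \right)}} = - \frac{62973}{2 \frac{1}{-79 + \left(5 + 8^{2}\right)} \left(110 - \left(5 + 8^{2}\right)\right)} = - \frac{62973}{2 \frac{1}{-79 + \left(5 + 64\right)} \left(110 - \left(5 + 64\right)\right)} = - \frac{62973}{2 \frac{1}{-79 + 69} \left(110 - 69\right)} = - \frac{62973}{2 \frac{1}{-10} \left(110 - 69\right)} = - \frac{62973}{2 \left(- \frac{1}{10}\right) 41} = - \frac{62973}{- \frac{41}{5}} = \left(-62973\right) \left(- \frac{5}{41}\right) = \frac{314865}{41}$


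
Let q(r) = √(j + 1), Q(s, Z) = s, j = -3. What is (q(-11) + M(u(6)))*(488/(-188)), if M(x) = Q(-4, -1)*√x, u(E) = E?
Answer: 488*√6/47 - 122*I*√2/47 ≈ 25.433 - 3.6709*I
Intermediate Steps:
q(r) = I*√2 (q(r) = √(-3 + 1) = √(-2) = I*√2)
M(x) = -4*√x
(q(-11) + M(u(6)))*(488/(-188)) = (I*√2 - 4*√6)*(488/(-188)) = (-4*√6 + I*√2)*(488*(-1/188)) = (-4*√6 + I*√2)*(-122/47) = 488*√6/47 - 122*I*√2/47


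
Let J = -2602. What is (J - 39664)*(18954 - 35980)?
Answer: 719620916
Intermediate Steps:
(J - 39664)*(18954 - 35980) = (-2602 - 39664)*(18954 - 35980) = -42266*(-17026) = 719620916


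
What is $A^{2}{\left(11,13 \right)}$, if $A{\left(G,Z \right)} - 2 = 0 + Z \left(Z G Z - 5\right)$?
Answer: $581002816$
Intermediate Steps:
$A{\left(G,Z \right)} = 2 + Z \left(-5 + G Z^{2}\right)$ ($A{\left(G,Z \right)} = 2 + \left(0 + Z \left(Z G Z - 5\right)\right) = 2 + \left(0 + Z \left(G Z Z - 5\right)\right) = 2 + \left(0 + Z \left(G Z^{2} - 5\right)\right) = 2 + \left(0 + Z \left(-5 + G Z^{2}\right)\right) = 2 + Z \left(-5 + G Z^{2}\right)$)
$A^{2}{\left(11,13 \right)} = \left(2 - 65 + 11 \cdot 13^{3}\right)^{2} = \left(2 - 65 + 11 \cdot 2197\right)^{2} = \left(2 - 65 + 24167\right)^{2} = 24104^{2} = 581002816$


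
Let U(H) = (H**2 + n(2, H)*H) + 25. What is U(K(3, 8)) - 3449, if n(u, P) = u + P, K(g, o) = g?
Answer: -3400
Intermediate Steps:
n(u, P) = P + u
U(H) = 25 + H**2 + H*(2 + H) (U(H) = (H**2 + (H + 2)*H) + 25 = (H**2 + (2 + H)*H) + 25 = (H**2 + H*(2 + H)) + 25 = 25 + H**2 + H*(2 + H))
U(K(3, 8)) - 3449 = (25 + 3**2 + 3*(2 + 3)) - 3449 = (25 + 9 + 3*5) - 3449 = (25 + 9 + 15) - 3449 = 49 - 3449 = -3400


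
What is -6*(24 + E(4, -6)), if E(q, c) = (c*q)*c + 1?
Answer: -1014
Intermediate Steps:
E(q, c) = 1 + q*c² (E(q, c) = q*c² + 1 = 1 + q*c²)
-6*(24 + E(4, -6)) = -6*(24 + (1 + 4*(-6)²)) = -6*(24 + (1 + 4*36)) = -6*(24 + (1 + 144)) = -6*(24 + 145) = -6*169 = -1014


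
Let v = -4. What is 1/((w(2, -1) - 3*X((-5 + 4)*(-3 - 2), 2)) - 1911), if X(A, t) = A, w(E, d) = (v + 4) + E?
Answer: -1/1924 ≈ -0.00051975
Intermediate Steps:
w(E, d) = E (w(E, d) = (-4 + 4) + E = 0 + E = E)
1/((w(2, -1) - 3*X((-5 + 4)*(-3 - 2), 2)) - 1911) = 1/((2 - 3*(-5 + 4)*(-3 - 2)) - 1911) = 1/((2 - (-3)*(-5)) - 1911) = 1/((2 - 3*5) - 1911) = 1/((2 - 15) - 1911) = 1/(-13 - 1911) = 1/(-1924) = -1/1924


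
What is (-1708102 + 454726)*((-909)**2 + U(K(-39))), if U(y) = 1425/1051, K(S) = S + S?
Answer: -1088460240224256/1051 ≈ -1.0356e+12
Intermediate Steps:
K(S) = 2*S
U(y) = 1425/1051 (U(y) = 1425*(1/1051) = 1425/1051)
(-1708102 + 454726)*((-909)**2 + U(K(-39))) = (-1708102 + 454726)*((-909)**2 + 1425/1051) = -1253376*(826281 + 1425/1051) = -1253376*868422756/1051 = -1088460240224256/1051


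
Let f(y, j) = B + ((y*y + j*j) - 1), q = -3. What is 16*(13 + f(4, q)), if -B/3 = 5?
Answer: 352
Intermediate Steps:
B = -15 (B = -3*5 = -15)
f(y, j) = -16 + j² + y² (f(y, j) = -15 + ((y*y + j*j) - 1) = -15 + ((y² + j²) - 1) = -15 + ((j² + y²) - 1) = -15 + (-1 + j² + y²) = -16 + j² + y²)
16*(13 + f(4, q)) = 16*(13 + (-16 + (-3)² + 4²)) = 16*(13 + (-16 + 9 + 16)) = 16*(13 + 9) = 16*22 = 352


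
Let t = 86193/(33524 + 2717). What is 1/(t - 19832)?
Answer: -36241/718645319 ≈ -5.0430e-5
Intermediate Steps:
t = 86193/36241 ≈ 2.3783
1/(t - 19832) = 1/(86193/36241 - 19832) = 1/(-718645319/36241) = -36241/718645319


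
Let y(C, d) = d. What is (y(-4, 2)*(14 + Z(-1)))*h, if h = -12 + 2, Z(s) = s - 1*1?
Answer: -240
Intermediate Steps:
Z(s) = -1 + s (Z(s) = s - 1 = -1 + s)
h = -10
(y(-4, 2)*(14 + Z(-1)))*h = (2*(14 + (-1 - 1)))*(-10) = (2*(14 - 2))*(-10) = (2*12)*(-10) = 24*(-10) = -240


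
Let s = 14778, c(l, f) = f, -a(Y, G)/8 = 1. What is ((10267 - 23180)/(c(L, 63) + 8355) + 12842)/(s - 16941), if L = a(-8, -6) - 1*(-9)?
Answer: -108091043/18208134 ≈ -5.9364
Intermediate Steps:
a(Y, G) = -8 (a(Y, G) = -8*1 = -8)
L = 1 (L = -8 - 1*(-9) = -8 + 9 = 1)
((10267 - 23180)/(c(L, 63) + 8355) + 12842)/(s - 16941) = ((10267 - 23180)/(63 + 8355) + 12842)/(14778 - 16941) = (-12913/8418 + 12842)/(-2163) = (-12913*1/8418 + 12842)*(-1/2163) = (-12913/8418 + 12842)*(-1/2163) = (108091043/8418)*(-1/2163) = -108091043/18208134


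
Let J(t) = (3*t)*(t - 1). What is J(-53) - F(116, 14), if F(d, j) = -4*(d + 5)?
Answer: 9070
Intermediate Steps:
F(d, j) = -20 - 4*d (F(d, j) = -4*(5 + d) = -20 - 4*d)
J(t) = 3*t*(-1 + t) (J(t) = (3*t)*(-1 + t) = 3*t*(-1 + t))
J(-53) - F(116, 14) = 3*(-53)*(-1 - 53) - (-20 - 4*116) = 3*(-53)*(-54) - (-20 - 464) = 8586 - 1*(-484) = 8586 + 484 = 9070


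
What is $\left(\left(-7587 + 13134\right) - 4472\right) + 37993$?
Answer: $39068$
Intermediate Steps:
$\left(\left(-7587 + 13134\right) - 4472\right) + 37993 = \left(5547 - 4472\right) + 37993 = 1075 + 37993 = 39068$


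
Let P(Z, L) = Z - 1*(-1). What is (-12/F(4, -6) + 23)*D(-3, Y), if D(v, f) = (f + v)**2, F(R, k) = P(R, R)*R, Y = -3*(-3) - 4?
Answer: 448/5 ≈ 89.600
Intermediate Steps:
P(Z, L) = 1 + Z (P(Z, L) = Z + 1 = 1 + Z)
Y = 5 (Y = 9 - 4 = 5)
F(R, k) = R*(1 + R) (F(R, k) = (1 + R)*R = R*(1 + R))
(-12/F(4, -6) + 23)*D(-3, Y) = (-12*1/(4*(1 + 4)) + 23)*(5 - 3)**2 = (-12/(4*5) + 23)*2**2 = (-12/20 + 23)*4 = (-12*1/20 + 23)*4 = (-3/5 + 23)*4 = (112/5)*4 = 448/5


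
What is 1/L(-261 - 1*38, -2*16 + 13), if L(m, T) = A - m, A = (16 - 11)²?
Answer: 1/324 ≈ 0.0030864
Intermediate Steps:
A = 25 (A = 5² = 25)
L(m, T) = 25 - m
1/L(-261 - 1*38, -2*16 + 13) = 1/(25 - (-261 - 1*38)) = 1/(25 - (-261 - 38)) = 1/(25 - 1*(-299)) = 1/(25 + 299) = 1/324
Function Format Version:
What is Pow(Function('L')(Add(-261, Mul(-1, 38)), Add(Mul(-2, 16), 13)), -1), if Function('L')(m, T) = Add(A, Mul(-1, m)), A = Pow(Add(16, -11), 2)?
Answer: Rational(1, 324) ≈ 0.0030864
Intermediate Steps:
A = 25 (A = Pow(5, 2) = 25)
Function('L')(m, T) = Add(25, Mul(-1, m))
Pow(Function('L')(Add(-261, Mul(-1, 38)), Add(Mul(-2, 16), 13)), -1) = Pow(Add(25, Mul(-1, Add(-261, Mul(-1, 38)))), -1) = Pow(Add(25, Mul(-1, Add(-261, -38))), -1) = Pow(Add(25, Mul(-1, -299)), -1) = Pow(Add(25, 299), -1) = Pow(324, -1) = Rational(1, 324)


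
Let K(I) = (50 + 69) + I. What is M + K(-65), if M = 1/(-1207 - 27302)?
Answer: 1539485/28509 ≈ 54.000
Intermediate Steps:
M = -1/28509 (M = 1/(-28509) = -1/28509 ≈ -3.5077e-5)
K(I) = 119 + I
M + K(-65) = -1/28509 + (119 - 65) = -1/28509 + 54 = 1539485/28509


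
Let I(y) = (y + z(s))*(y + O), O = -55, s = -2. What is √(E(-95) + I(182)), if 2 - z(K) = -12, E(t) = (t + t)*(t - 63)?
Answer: 8*√858 ≈ 234.33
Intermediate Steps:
E(t) = 2*t*(-63 + t) (E(t) = (2*t)*(-63 + t) = 2*t*(-63 + t))
z(K) = 14 (z(K) = 2 - 1*(-12) = 2 + 12 = 14)
I(y) = (-55 + y)*(14 + y) (I(y) = (y + 14)*(y - 55) = (14 + y)*(-55 + y) = (-55 + y)*(14 + y))
√(E(-95) + I(182)) = √(2*(-95)*(-63 - 95) + (-770 + 182² - 41*182)) = √(2*(-95)*(-158) + (-770 + 33124 - 7462)) = √(30020 + 24892) = √54912 = 8*√858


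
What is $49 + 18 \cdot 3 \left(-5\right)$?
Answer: $-221$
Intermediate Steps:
$49 + 18 \cdot 3 \left(-5\right) = 49 + 18 \left(-15\right) = 49 - 270 = -221$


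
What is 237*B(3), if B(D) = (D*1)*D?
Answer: 2133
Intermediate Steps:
B(D) = D² (B(D) = D*D = D²)
237*B(3) = 237*3² = 237*9 = 2133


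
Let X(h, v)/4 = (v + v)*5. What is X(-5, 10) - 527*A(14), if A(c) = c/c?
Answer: -127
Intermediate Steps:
X(h, v) = 40*v (X(h, v) = 4*((v + v)*5) = 4*((2*v)*5) = 4*(10*v) = 40*v)
A(c) = 1
X(-5, 10) - 527*A(14) = 40*10 - 527*1 = 400 - 527 = -127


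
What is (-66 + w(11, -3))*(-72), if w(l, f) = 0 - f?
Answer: 4536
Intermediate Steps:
w(l, f) = -f
(-66 + w(11, -3))*(-72) = (-66 - 1*(-3))*(-72) = (-66 + 3)*(-72) = -63*(-72) = 4536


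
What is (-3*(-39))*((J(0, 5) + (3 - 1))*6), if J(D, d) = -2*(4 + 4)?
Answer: -9828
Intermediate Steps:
J(D, d) = -16 (J(D, d) = -2*8 = -16)
(-3*(-39))*((J(0, 5) + (3 - 1))*6) = (-3*(-39))*((-16 + (3 - 1))*6) = 117*((-16 + 2)*6) = 117*(-14*6) = 117*(-84) = -9828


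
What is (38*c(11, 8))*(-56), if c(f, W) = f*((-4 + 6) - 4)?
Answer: 46816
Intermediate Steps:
c(f, W) = -2*f (c(f, W) = f*(2 - 4) = f*(-2) = -2*f)
(38*c(11, 8))*(-56) = (38*(-2*11))*(-56) = (38*(-22))*(-56) = -836*(-56) = 46816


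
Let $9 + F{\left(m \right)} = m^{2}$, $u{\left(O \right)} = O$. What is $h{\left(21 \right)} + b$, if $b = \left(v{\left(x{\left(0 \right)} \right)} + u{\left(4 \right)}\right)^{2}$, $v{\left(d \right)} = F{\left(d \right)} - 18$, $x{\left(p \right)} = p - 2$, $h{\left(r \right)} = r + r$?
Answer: $403$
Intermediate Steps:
$h{\left(r \right)} = 2 r$
$F{\left(m \right)} = -9 + m^{2}$
$x{\left(p \right)} = -2 + p$ ($x{\left(p \right)} = p - 2 = -2 + p$)
$v{\left(d \right)} = -27 + d^{2}$ ($v{\left(d \right)} = \left(-9 + d^{2}\right) - 18 = -27 + d^{2}$)
$b = 361$ ($b = \left(\left(-27 + \left(-2 + 0\right)^{2}\right) + 4\right)^{2} = \left(\left(-27 + \left(-2\right)^{2}\right) + 4\right)^{2} = \left(\left(-27 + 4\right) + 4\right)^{2} = \left(-23 + 4\right)^{2} = \left(-19\right)^{2} = 361$)
$h{\left(21 \right)} + b = 2 \cdot 21 + 361 = 42 + 361 = 403$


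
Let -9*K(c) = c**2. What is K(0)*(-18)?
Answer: 0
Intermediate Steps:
K(c) = -c**2/9
K(0)*(-18) = -1/9*0**2*(-18) = -1/9*0*(-18) = 0*(-18) = 0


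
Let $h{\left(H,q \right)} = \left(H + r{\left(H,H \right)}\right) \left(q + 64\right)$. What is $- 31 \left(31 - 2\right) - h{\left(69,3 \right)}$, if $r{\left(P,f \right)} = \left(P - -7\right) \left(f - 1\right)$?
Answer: $-351778$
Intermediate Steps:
$r{\left(P,f \right)} = \left(-1 + f\right) \left(7 + P\right)$ ($r{\left(P,f \right)} = \left(P + 7\right) \left(-1 + f\right) = \left(7 + P\right) \left(-1 + f\right) = \left(-1 + f\right) \left(7 + P\right)$)
$h{\left(H,q \right)} = \left(64 + q\right) \left(-7 + H^{2} + 7 H\right)$ ($h{\left(H,q \right)} = \left(H + \left(-7 - H + 7 H + H H\right)\right) \left(q + 64\right) = \left(H + \left(-7 - H + 7 H + H^{2}\right)\right) \left(64 + q\right) = \left(H + \left(-7 + H^{2} + 6 H\right)\right) \left(64 + q\right) = \left(-7 + H^{2} + 7 H\right) \left(64 + q\right) = \left(64 + q\right) \left(-7 + H^{2} + 7 H\right)$)
$- 31 \left(31 - 2\right) - h{\left(69,3 \right)} = - 31 \left(31 - 2\right) - \left(-448 + 64 \cdot 69^{2} + 448 \cdot 69 + 69 \cdot 3 + 3 \left(-7 + 69^{2} + 6 \cdot 69\right)\right) = \left(-31\right) 29 - \left(-448 + 64 \cdot 4761 + 30912 + 207 + 3 \left(-7 + 4761 + 414\right)\right) = -899 - \left(-448 + 304704 + 30912 + 207 + 3 \cdot 5168\right) = -899 - \left(-448 + 304704 + 30912 + 207 + 15504\right) = -899 - 350879 = -351778$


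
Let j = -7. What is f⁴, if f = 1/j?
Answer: 1/2401 ≈ 0.00041649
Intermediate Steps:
f = -⅐ (f = 1/(-7) = -⅐ ≈ -0.14286)
f⁴ = (-⅐)⁴ = 1/2401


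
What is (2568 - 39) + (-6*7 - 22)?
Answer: 2465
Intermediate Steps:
(2568 - 39) + (-6*7 - 22) = 2529 + (-42 - 22) = 2529 - 64 = 2465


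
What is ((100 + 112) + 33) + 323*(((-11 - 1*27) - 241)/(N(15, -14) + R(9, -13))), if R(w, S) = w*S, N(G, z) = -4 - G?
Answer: 7261/8 ≈ 907.63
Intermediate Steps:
R(w, S) = S*w
((100 + 112) + 33) + 323*(((-11 - 1*27) - 241)/(N(15, -14) + R(9, -13))) = ((100 + 112) + 33) + 323*(((-11 - 1*27) - 241)/((-4 - 1*15) - 13*9)) = (212 + 33) + 323*(((-11 - 27) - 241)/((-4 - 15) - 117)) = 245 + 323*((-38 - 241)/(-19 - 117)) = 245 + 323*(-279/(-136)) = 245 + 323*(-279*(-1/136)) = 245 + 323*(279/136) = 245 + 5301/8 = 7261/8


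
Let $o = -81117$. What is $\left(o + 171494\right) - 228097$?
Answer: $-137720$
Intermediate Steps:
$\left(o + 171494\right) - 228097 = \left(-81117 + 171494\right) - 228097 = 90377 - 228097 = -137720$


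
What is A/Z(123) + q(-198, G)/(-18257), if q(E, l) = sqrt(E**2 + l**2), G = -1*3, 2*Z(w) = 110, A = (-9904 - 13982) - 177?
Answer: -24063/55 - 3*sqrt(4357)/18257 ≈ -437.52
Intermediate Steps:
A = -24063 (A = -23886 - 177 = -24063)
Z(w) = 55 (Z(w) = (1/2)*110 = 55)
G = -3
A/Z(123) + q(-198, G)/(-18257) = -24063/55 + sqrt((-198)**2 + (-3)**2)/(-18257) = -24063*1/55 + sqrt(39204 + 9)*(-1/18257) = -24063/55 + sqrt(39213)*(-1/18257) = -24063/55 + (3*sqrt(4357))*(-1/18257) = -24063/55 - 3*sqrt(4357)/18257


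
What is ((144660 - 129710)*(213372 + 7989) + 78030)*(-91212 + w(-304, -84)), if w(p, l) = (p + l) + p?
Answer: -304149393361920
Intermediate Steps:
w(p, l) = l + 2*p (w(p, l) = (l + p) + p = l + 2*p)
((144660 - 129710)*(213372 + 7989) + 78030)*(-91212 + w(-304, -84)) = ((144660 - 129710)*(213372 + 7989) + 78030)*(-91212 + (-84 + 2*(-304))) = (14950*221361 + 78030)*(-91212 + (-84 - 608)) = (3309346950 + 78030)*(-91212 - 692) = 3309424980*(-91904) = -304149393361920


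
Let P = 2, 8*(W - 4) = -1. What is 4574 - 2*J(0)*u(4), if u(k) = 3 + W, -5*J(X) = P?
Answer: 9159/2 ≈ 4579.5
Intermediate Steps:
W = 31/8 (W = 4 + (⅛)*(-1) = 4 - ⅛ = 31/8 ≈ 3.8750)
J(X) = -⅖ (J(X) = -⅕*2 = -⅖)
u(k) = 55/8 (u(k) = 3 + 31/8 = 55/8)
4574 - 2*J(0)*u(4) = 4574 - 2*(-⅖)*55/8 = 4574 - (-4)*55/(5*8) = 4574 - 1*(-11/2) = 4574 + 11/2 = 9159/2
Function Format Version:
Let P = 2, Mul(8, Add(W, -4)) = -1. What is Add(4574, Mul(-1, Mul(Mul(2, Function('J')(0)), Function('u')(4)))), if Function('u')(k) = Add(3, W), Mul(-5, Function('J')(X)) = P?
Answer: Rational(9159, 2) ≈ 4579.5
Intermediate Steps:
W = Rational(31, 8) (W = Add(4, Mul(Rational(1, 8), -1)) = Add(4, Rational(-1, 8)) = Rational(31, 8) ≈ 3.8750)
Function('J')(X) = Rational(-2, 5) (Function('J')(X) = Mul(Rational(-1, 5), 2) = Rational(-2, 5))
Function('u')(k) = Rational(55, 8) (Function('u')(k) = Add(3, Rational(31, 8)) = Rational(55, 8))
Add(4574, Mul(-1, Mul(Mul(2, Function('J')(0)), Function('u')(4)))) = Add(4574, Mul(-1, Mul(Mul(2, Rational(-2, 5)), Rational(55, 8)))) = Add(4574, Mul(-1, Mul(Rational(-4, 5), Rational(55, 8)))) = Add(4574, Mul(-1, Rational(-11, 2))) = Add(4574, Rational(11, 2)) = Rational(9159, 2)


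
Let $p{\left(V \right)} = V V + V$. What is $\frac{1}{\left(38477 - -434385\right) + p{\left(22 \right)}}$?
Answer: $\frac{1}{473368} \approx 2.1125 \cdot 10^{-6}$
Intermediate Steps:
$p{\left(V \right)} = V + V^{2}$ ($p{\left(V \right)} = V^{2} + V = V + V^{2}$)
$\frac{1}{\left(38477 - -434385\right) + p{\left(22 \right)}} = \frac{1}{\left(38477 - -434385\right) + 22 \left(1 + 22\right)} = \frac{1}{\left(38477 + 434385\right) + 22 \cdot 23} = \frac{1}{472862 + 506} = \frac{1}{473368}$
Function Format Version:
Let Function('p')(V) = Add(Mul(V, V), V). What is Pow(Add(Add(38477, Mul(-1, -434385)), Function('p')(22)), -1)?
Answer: Rational(1, 473368) ≈ 2.1125e-6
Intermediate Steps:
Function('p')(V) = Add(V, Pow(V, 2)) (Function('p')(V) = Add(Pow(V, 2), V) = Add(V, Pow(V, 2)))
Pow(Add(Add(38477, Mul(-1, -434385)), Function('p')(22)), -1) = Pow(Add(Add(38477, Mul(-1, -434385)), Mul(22, Add(1, 22))), -1) = Pow(Add(Add(38477, 434385), Mul(22, 23)), -1) = Pow(Add(472862, 506), -1) = Pow(473368, -1) = Rational(1, 473368)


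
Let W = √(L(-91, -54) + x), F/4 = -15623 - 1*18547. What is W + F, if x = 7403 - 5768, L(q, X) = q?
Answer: -136680 + 2*√386 ≈ -1.3664e+5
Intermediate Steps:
x = 1635
F = -136680 (F = 4*(-15623 - 1*18547) = 4*(-15623 - 18547) = 4*(-34170) = -136680)
W = 2*√386 (W = √(-91 + 1635) = √1544 = 2*√386 ≈ 39.294)
W + F = 2*√386 - 136680 = -136680 + 2*√386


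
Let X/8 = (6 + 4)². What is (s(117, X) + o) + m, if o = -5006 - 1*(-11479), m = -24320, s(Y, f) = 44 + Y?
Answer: -17686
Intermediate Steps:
X = 800 (X = 8*(6 + 4)² = 8*10² = 8*100 = 800)
o = 6473 (o = -5006 + 11479 = 6473)
(s(117, X) + o) + m = ((44 + 117) + 6473) - 24320 = (161 + 6473) - 24320 = 6634 - 24320 = -17686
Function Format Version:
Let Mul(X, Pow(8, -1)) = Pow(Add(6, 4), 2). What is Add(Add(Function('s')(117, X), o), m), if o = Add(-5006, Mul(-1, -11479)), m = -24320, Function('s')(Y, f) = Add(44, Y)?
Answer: -17686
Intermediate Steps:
X = 800 (X = Mul(8, Pow(Add(6, 4), 2)) = Mul(8, Pow(10, 2)) = Mul(8, 100) = 800)
o = 6473 (o = Add(-5006, 11479) = 6473)
Add(Add(Function('s')(117, X), o), m) = Add(Add(Add(44, 117), 6473), -24320) = Add(Add(161, 6473), -24320) = Add(6634, -24320) = -17686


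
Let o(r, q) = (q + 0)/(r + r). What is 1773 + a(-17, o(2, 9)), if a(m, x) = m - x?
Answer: 7015/4 ≈ 1753.8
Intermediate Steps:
o(r, q) = q/(2*r) (o(r, q) = q/((2*r)) = q*(1/(2*r)) = q/(2*r))
1773 + a(-17, o(2, 9)) = 1773 + (-17 - 9/(2*2)) = 1773 + (-17 - 1*9/4) = 1773 + (-17 - 9/4) = 1773 - 77/4 = 7015/4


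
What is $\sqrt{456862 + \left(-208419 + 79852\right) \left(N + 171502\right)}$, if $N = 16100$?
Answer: $8 i \sqrt{376858898} \approx 1.553 \cdot 10^{5} i$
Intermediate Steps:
$\sqrt{456862 + \left(-208419 + 79852\right) \left(N + 171502\right)} = \sqrt{456862 + \left(-208419 + 79852\right) \left(16100 + 171502\right)} = \sqrt{456862 - 24119426334} = \sqrt{-24118969472} = 8 i \sqrt{376858898}$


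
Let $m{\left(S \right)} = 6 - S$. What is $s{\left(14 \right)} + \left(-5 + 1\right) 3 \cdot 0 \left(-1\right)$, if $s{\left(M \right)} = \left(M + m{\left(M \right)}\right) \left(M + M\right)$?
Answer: $168$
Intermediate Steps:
$s{\left(M \right)} = 12 M$ ($s{\left(M \right)} = \left(M - \left(-6 + M\right)\right) \left(M + M\right) = 6 \cdot 2 M = 12 M$)
$s{\left(14 \right)} + \left(-5 + 1\right) 3 \cdot 0 \left(-1\right) = 12 \cdot 14 + \left(-5 + 1\right) 3 \cdot 0 \left(-1\right) = 168 + \left(-4\right) 0 \left(-1\right) = 168 + 0 \left(-1\right) = 168 + 0 = 168$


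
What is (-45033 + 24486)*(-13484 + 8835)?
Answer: 95523003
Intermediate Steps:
(-45033 + 24486)*(-13484 + 8835) = -20547*(-4649) = 95523003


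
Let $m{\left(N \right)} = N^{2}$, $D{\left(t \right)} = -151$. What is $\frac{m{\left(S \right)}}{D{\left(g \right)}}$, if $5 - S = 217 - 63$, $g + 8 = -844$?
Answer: $- \frac{22201}{151} \approx -147.03$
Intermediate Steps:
$g = -852$ ($g = -8 - 844 = -852$)
$S = -149$ ($S = 5 - \left(217 - 63\right) = 5 - 154 = -149$)
$\frac{m{\left(S \right)}}{D{\left(g \right)}} = \frac{\left(-149\right)^{2}}{-151} = 22201 \left(- \frac{1}{151}\right) = - \frac{22201}{151}$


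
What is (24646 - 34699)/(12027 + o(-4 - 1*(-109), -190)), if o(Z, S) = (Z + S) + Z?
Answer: -10053/12047 ≈ -0.83448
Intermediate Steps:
o(Z, S) = S + 2*Z (o(Z, S) = (S + Z) + Z = S + 2*Z)
(24646 - 34699)/(12027 + o(-4 - 1*(-109), -190)) = (24646 - 34699)/(12027 + (-190 + 2*(-4 - 1*(-109)))) = -10053/(12027 + (-190 + 2*(-4 + 109))) = -10053/(12027 + (-190 + 2*105)) = -10053/(12027 + (-190 + 210)) = -10053/(12027 + 20) = -10053/12047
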